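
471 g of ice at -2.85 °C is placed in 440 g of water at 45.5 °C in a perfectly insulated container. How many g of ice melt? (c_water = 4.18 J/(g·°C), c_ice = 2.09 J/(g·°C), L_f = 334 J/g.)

Cooling the water to 0 °C releases 440×4.18×45.5 = 83684 J.
Warming the ice to 0 °C takes 471×2.09×2.85 = 2805.5 J, leaving 80878 J for melting.
Melting all 471 g of ice would need 471×334 = 157314 J.
That's not enough to melt it all — equilibrium is at 0 °C with ice remaining.
Mass melted = 80878/334 ≈ 242.1 g.

m_melted ≈ 242 g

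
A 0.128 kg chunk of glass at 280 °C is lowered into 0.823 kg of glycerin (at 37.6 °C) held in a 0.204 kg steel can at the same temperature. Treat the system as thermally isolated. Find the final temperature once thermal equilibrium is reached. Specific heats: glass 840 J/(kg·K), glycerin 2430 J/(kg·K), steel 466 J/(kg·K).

With ΣQ=0 the equilibrium temperature is the m·c-weighted mean:
T_f = (107.52*280 + 1999.9*37.6 + 95.06*37.6) / (107.52 + 1999.9 + 95.06)
    = 108876 / 2202.5 ≈ 49.43 °C

T_f ≈ 49.4 °C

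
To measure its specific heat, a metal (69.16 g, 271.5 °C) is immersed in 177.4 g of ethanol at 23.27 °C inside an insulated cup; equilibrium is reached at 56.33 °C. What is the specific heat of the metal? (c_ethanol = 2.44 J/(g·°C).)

c ≈ 0.962 J/(g·°C)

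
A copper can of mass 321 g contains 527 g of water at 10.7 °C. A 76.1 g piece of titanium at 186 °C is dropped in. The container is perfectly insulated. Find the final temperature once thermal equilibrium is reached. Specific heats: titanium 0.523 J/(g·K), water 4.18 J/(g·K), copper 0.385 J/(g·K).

Net heat exchanged in the isolated system is zero:
76.1·0.523·(T − 186) + 527·4.18·(T − 10.7) + 321·0.385·(T − 10.7) = 0
39.8(T − 186) + 2202.9(T − 10.7) + 123.59(T − 10.7) = 0
(39.8 + 2202.9 + 123.59) T = 39.8·186 + 2202.9·10.7 + 123.59·10.7
T = 32296/2366.2 ≈ 13.65 °C

T_f ≈ 13.6 °C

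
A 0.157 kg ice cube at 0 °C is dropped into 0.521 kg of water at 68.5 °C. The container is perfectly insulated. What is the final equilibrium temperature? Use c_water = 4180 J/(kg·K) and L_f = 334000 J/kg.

Net heat exchanged in the isolated system is zero:
latent heat to melt: 0.157×334000 = 52438; warm the meltwater: 656.26 T; water: 2177.8(T − 68.5)
2834 T = 149178 − 52438 = 96740
T ≈ 34.13 °C — above 0 °C, consistent with complete melting.

T_f ≈ 34.1 °C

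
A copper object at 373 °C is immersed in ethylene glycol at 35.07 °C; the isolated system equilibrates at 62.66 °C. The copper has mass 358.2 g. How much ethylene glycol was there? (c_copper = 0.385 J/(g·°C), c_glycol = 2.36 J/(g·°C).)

m ≈ 657 g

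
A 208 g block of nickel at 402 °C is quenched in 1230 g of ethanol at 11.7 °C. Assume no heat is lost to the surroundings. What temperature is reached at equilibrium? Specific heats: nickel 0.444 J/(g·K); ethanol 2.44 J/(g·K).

Conservation of energy gives ΣQ = 0:
208*0.444*(T − 402) + 1230*2.44*(T − 11.7) = 0
92.35(T − 402) + 3001.2(T − 11.7) = 0
(92.35 + 3001.2) T = 92.35*402 + 3001.2*11.7
T ≈ 23.35 °C

T_f ≈ 23.4 °C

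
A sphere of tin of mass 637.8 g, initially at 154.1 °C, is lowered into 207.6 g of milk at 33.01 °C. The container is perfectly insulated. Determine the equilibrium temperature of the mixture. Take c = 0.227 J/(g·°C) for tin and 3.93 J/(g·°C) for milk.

Energy conservation, ΣQ = 0:
637.8·0.227·(T − 154.1) + 207.6·3.93·(T − 33.01) = 0
144.78(T − 154.1) + 815.87(T − 33.01) = 0
960.65 T = 49242
T = 49242 / 960.65 = 51.3 °C

T_f ≈ 51.3 °C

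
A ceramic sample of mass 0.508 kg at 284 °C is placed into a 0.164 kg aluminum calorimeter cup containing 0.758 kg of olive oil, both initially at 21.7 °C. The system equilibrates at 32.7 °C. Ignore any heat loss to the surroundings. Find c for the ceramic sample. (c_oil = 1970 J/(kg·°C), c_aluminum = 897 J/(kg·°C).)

Heat gained plus heat lost sum to zero:
0.508·c·(32.7 − 284) + 0.758·1970·(32.7 − 21.7) + 0.164·897·(32.7 − 21.7) = 0
-127.66 c = -18044
c = -18044/-127.66 ≈ 141.3 J/(kg·°C)

c ≈ 141 J/(kg·°C)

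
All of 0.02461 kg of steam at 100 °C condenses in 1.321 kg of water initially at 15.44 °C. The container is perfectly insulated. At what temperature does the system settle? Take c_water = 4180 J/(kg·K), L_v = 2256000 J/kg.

T_f ≈ 26.9 °C

Energy balance with sensible and latent terms:
latent heat released on condensation: 0.02461×2256000 = 55520; condensed water 100 °C→T: 102.87(T − 100); water warms: 1.321×4180×(T − 15.44) = 5521.8(T − 15.44)
5624.6 T = 55520 + 10287 + 85256 = 151063
T ≈ 26.86 °C, under the boiling point, so the assumption holds.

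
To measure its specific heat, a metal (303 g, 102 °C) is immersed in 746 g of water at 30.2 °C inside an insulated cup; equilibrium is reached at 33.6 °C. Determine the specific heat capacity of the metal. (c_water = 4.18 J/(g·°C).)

c ≈ 0.512 J/(g·°C)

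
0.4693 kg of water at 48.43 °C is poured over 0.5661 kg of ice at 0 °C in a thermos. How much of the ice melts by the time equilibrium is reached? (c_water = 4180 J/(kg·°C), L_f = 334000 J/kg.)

m_melted ≈ 0.284 kg

Cooling the water to 0 °C releases 0.4693·4180·48.43 = 95004 J.
Melting all 0.5661 kg of ice would need 0.5661·334000 = 189077 J.
Since 95004 < 189077 J, not all the ice melts; equilibrium is at 0 °C.
Mass melted = 95004/334000 ≈ 0.2844 kg.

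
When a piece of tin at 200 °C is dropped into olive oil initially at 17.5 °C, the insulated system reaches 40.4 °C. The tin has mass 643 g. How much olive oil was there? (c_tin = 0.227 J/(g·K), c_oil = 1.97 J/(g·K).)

Heat gained plus heat lost sum to zero:
643·0.227·(40.4 − 200) + m·1.97·(40.4 − 17.5) = 0
45.11 m = 23295
m = 23295/45.11 ≈ 516.4 g

m ≈ 516 g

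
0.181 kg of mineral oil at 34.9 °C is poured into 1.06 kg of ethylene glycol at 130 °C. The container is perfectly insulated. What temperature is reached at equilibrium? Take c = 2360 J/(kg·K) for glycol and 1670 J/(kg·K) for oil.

T_f ≈ 119.7 °C

Net heat exchanged in the isolated system is zero:
1.06*2360*(T − 130) + 0.181*1670*(T − 34.9) = 0
2501.6(T − 130) + 302.27(T − 34.9) = 0
2803.9 T = 335757
T ≈ 119.75 °C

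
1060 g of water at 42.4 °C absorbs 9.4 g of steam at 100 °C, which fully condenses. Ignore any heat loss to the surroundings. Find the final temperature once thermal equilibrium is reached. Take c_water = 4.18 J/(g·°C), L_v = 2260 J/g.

T_f ≈ 47.7 °C

Conservation of energy gives ΣQ = 0:
latent heat released on condensation: 9.4×2260 = 21244; condensed water 100 °C→T: 39.29(T − 100); original water: 4430.8(T − 42.4)
4470.1 T = 21244 + 3929.2 + 187866 = 213039
T ≈ 47.66 °C, under the boiling point, so the assumption holds.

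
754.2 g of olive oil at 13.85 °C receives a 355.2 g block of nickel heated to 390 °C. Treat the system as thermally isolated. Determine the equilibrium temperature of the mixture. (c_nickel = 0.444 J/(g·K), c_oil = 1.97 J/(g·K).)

T_f = Σ m_i c_i T_i / Σ m_i c_i:
T_f = (157.71·390 + 1485.8·13.85) / (157.71 + 1485.8)
    = 82084 / 1643.5 ≈ 49.95 °C

T_f ≈ 49.9 °C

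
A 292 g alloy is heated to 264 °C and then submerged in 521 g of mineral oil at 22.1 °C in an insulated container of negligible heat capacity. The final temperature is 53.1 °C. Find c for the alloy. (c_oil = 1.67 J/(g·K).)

c ≈ 0.438 J/(g·K)

m_s c (T_s − T_f) = m_oil c_oil (T_f − T_0):
292·c·(264 − 53.1) = 521·1.67·(53.1 − 22.1)
61583 c = 26972  ⇒  c ≈ 0.438 J/(g·K)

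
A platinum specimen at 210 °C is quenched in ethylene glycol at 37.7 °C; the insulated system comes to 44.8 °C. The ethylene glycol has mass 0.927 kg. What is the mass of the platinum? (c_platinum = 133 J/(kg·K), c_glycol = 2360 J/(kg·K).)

Heat lost by the platinum = heat gained by the glycol:
m·133·(210 − 44.8) = 0.927·2360·(44.8 − 37.7)
21972 m = 15533  ⇒  m ≈ 0.7069 kg

m ≈ 0.707 kg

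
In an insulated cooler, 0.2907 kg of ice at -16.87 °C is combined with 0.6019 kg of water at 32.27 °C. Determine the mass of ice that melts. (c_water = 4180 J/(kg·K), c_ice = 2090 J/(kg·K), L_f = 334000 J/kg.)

Heat available from the water dropping to 0 °C: 0.6019×4180×32.27 = 81189 J.
Of that, 0.2907×2090×16.87 = 10250 J goes to bring the ice to 0 °C, leaving 70940 J.
To melt every bit of ice: 0.2907×334000 = 97094 J.
Since 70940 < 97094 J, not all the ice melts; equilibrium is at 0 °C.
Mass melted = 70940/334000 ≈ 0.2124 kg.

m_melted ≈ 0.212 kg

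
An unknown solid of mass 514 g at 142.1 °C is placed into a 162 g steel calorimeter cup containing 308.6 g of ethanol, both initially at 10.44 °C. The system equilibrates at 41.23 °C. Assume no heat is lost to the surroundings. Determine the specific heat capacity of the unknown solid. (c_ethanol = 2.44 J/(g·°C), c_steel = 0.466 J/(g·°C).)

c ≈ 0.492 J/(g·°C)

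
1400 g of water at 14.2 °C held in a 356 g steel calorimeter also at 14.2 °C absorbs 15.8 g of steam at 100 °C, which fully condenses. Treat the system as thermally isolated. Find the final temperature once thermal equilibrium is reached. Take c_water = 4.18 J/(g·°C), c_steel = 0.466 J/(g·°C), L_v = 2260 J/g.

Let T be the final temperature. ΣQ_i = 0:
steam→water at 100 °C releases m L_v = 15.8×2260 = 35708
  condensed water 100 °C→T: 66.04(T − 100)
  water warms: 1400×4.18×(T − 14.2) = 5852(T − 14.2)
  steel cup: 356×0.466×(T − 14.2) = 165.9(T − 14.2)
6083.9 T = 35708 + 6604.4 + 85454 = 127767
T ≈ 21.00 °C — below 100 °C, confirming all the steam condensed.

T_f ≈ 21.0 °C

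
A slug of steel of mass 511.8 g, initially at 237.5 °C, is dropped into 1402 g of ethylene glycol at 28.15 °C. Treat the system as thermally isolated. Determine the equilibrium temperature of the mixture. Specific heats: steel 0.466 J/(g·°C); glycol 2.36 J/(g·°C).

With ΣQ=0 the equilibrium temperature is the m·c-weighted mean:
T_f = (238.5·237.5 + 3308.7·28.15) / (238.5 + 3308.7)
    = 149784 / 3547.2 ≈ 42.23 °C

T_f ≈ 42.2 °C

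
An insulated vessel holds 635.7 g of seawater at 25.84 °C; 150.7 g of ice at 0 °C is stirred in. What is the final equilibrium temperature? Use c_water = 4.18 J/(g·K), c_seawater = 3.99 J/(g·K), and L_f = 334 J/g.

Net heat exchanged in the isolated system is zero:
fusion: m_ice L_f = 150.7·334 = 50334
  warm the meltwater: 629.93 T
  seawater cools: 635.7·3.99·(T − 25.84) = 2536.4(T − 25.84)
3166.4 T = 65542 − 50334 = 15208
T ≈ 4.80 °C. Since T > 0 °C, the all-ice-melts assumption holds.

T_f ≈ 4.8 °C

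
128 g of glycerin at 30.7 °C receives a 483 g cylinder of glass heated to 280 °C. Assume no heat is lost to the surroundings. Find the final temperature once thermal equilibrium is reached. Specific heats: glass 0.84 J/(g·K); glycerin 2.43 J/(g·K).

Conservation of energy gives ΣQ = 0:
483×0.84×(T − 280) + 128×2.43×(T − 30.7) = 0
405.72(T − 280) + 311.04(T − 30.7) = 0
716.76 T = 123151
T = 123151 / 716.76 = 172 °C

T_f ≈ 171.8 °C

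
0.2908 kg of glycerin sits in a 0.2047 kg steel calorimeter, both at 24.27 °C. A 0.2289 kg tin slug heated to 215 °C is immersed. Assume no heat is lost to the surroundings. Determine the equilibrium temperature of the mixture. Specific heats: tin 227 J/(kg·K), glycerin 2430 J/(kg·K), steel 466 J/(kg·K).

T_f = Σ m_i c_i T_i / Σ m_i c_i:
T_f = (51.96·215 + 706.64·24.27 + 95.39·24.27) / (51.96 + 706.64 + 95.39)
    = 30637 / 853.99 ≈ 35.87 °C

T_f ≈ 35.9 °C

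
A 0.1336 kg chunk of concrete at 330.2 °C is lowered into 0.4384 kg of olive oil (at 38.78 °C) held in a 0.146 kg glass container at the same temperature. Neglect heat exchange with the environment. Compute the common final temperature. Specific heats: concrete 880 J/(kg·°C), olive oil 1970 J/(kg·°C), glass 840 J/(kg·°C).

T_f ≈ 69.8 °C

T_f = Σ m_i c_i T_i / Σ m_i c_i:
T_f = (117.57*330.2 + 863.65*38.78 + 122.64*38.78) / (117.57 + 863.65 + 122.64)
    = 77069 / 1103.9 ≈ 69.82 °C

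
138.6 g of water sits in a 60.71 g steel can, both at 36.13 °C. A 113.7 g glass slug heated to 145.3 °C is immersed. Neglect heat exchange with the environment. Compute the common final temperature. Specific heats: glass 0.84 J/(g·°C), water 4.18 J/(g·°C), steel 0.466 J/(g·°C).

Energy conservation, ΣQ = 0:
113.7×0.84×(T − 145.3) + 138.6×4.18×(T − 36.13) + 60.71×0.466×(T − 36.13) = 0
(95.51 + 579.35 + 28.29) T = 95.51×145.3 + 579.35×36.13 + 28.29×36.13
T = 35831 / 703.15 = 51 °C

T_f ≈ 51.0 °C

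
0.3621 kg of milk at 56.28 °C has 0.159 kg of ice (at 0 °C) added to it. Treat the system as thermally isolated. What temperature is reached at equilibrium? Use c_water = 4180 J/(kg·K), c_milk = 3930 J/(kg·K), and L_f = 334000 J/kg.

T_f ≈ 12.9 °C

Heat gained plus heat lost sum to zero:
melt ice: 0.159×334000 = 53106; warm the meltwater: 664.62 T; milk: 1423.1(T − 56.28)
2087.7 T = 80089 − 53106 = 26983
T ≈ 12.93 °C. Since T > 0 °C, the all-ice-melts assumption holds.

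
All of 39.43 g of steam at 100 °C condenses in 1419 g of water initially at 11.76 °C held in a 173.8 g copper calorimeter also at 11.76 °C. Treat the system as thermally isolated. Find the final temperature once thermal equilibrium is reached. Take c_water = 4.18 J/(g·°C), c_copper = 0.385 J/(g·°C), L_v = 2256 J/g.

T_f ≈ 28.6 °C

Taking heat into each body as positive, Σ m c ΔT = 0:
latent heat released on condensation: 39.43×2256 = 88954; condensate cools 100→T: 39.43×4.18×(T − 100) = 164.82(T − 100); water warms: 1419×4.18×(T − 11.76) = 5931.4(T − 11.76); copper cup: 173.8×0.385×(T − 11.76) = 66.91(T − 11.76)
6163.2 T = 88954 + 16482 + 70540 = 175976
T ≈ 28.55 °C (< 100 °C, so full condensation is consistent).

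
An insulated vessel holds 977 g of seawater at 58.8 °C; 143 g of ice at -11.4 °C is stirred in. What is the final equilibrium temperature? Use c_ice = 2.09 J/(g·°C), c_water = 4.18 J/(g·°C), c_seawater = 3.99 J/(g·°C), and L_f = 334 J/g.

Sum of m c ΔT and latent-heat terms is zero:
warm ice to 0 °C: 143·2.09·(0 − (-11.4)) = 3407.1; fusion: m_ice L_f = 143·334 = 47762; warm the meltwater: 597.74 T; seawater cools: 977·3.99·(T − 58.8) = 3898.2(T − 58.8)
4496 T = 229216 − 51169 = 178047
T ≈ 39.60 °C (positive, so assuming full melt was valid).

T_f ≈ 39.6 °C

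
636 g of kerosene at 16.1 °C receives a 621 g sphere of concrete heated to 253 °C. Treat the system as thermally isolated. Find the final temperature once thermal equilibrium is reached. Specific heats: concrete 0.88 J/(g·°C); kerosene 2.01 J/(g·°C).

Let T be the final temperature. ΣQ_i = 0:
621×0.88×(T − 253) + 636×2.01×(T − 16.1) = 0
1824.8 T = 158841
T = 158841/1824.8 ≈ 87.04 °C

T_f ≈ 87.0 °C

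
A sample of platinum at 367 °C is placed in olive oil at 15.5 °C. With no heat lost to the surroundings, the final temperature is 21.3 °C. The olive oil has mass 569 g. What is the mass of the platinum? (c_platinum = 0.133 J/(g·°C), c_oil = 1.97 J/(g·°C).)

m ≈ 141 g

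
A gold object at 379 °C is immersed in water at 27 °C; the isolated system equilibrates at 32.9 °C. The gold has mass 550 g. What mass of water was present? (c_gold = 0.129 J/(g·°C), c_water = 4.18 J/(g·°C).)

m ≈ 996 g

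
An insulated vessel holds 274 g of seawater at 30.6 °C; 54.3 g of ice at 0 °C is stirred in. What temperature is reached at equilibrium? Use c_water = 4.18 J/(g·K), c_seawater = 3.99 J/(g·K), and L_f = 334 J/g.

T_f ≈ 11.6 °C

Let T be the final temperature. ΣQ_i = 0:
melt ice: 54.3·334 = 18136; meltwater 0→T: 54.3·4.18·T = 226.97 T; seawater cools: 274·3.99·(T − 30.6) = 1093.3(T − 30.6)
1320.2 T = 33454 − 18136 = 15318
T ≈ 11.60 °C. Since T > 0 °C, the all-ice-melts assumption holds.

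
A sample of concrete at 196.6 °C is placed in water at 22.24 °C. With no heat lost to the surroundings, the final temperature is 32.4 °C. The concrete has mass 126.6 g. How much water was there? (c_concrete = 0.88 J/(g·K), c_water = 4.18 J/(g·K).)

m ≈ 431 g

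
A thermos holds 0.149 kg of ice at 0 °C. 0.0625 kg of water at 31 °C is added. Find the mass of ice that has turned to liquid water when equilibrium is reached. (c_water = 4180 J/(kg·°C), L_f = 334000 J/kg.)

m_melted ≈ 0.0242 kg

Heat available from the water dropping to 0 °C: 0.0625×4180×31 = 8098.8 J.
To melt every bit of ice: 0.149×334000 = 49766 J.
Since 8098.8 < 49766 J, not all the ice melts; equilibrium is at 0 °C.
Mass melted = 8098.8/334000 ≈ 0.02425 kg.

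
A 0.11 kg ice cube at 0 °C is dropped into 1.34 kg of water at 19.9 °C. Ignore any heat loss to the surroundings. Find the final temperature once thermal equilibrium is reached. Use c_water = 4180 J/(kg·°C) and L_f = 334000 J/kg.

T_f ≈ 12.3 °C

Energy conservation, ΣQ = 0:
latent heat to melt: 0.11×334000 = 36740
  warm the meltwater: 459.8 T
  water cools: 1.34×4180×(T − 19.9) = 5601.2(T − 19.9)
6061 T = 111464 − 36740 = 74724
T ≈ 12.33 °C — above 0 °C, consistent with complete melting.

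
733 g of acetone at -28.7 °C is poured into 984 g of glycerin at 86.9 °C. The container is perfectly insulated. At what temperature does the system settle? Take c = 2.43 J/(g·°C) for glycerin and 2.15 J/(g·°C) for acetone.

T_f ≈ 41.0 °C

Heat lost by the glycerin equals heat gained by the acetone:
984·2.43·(86.9 − T) = 733·2.15·(T − (-28.7))
2391.1(86.9 − T) = 1576(T − (-28.7))
3967.1 T = 162559  ⇒  T ≈ 40.98 °C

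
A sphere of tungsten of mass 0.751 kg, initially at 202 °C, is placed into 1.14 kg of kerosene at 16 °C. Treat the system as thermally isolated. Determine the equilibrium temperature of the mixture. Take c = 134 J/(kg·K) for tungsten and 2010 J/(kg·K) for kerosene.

T_f ≈ 23.8 °C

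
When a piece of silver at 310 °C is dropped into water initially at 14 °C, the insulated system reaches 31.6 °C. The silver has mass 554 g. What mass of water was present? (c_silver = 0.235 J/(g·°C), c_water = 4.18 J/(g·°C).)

m ≈ 493 g

|Q_silver| = |Q_water|:
554×0.235×(310 − 31.6) = m×4.18×(31.6 − 14)
73.57 m = 36245  ⇒  m ≈ 492.7 g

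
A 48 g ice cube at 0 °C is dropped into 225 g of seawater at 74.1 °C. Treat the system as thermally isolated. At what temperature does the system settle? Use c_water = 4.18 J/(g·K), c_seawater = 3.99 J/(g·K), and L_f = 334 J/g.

Setting the total heat transfer to zero:
melt ice: 48·334 = 16032; meltwater 0→T: 48·4.18·T = 200.64 T; seawater: 897.75(T − 74.1)
1098.4 T = 66523 − 16032 = 50491
T ≈ 45.97 °C — above 0 °C, consistent with complete melting.

T_f ≈ 46.0 °C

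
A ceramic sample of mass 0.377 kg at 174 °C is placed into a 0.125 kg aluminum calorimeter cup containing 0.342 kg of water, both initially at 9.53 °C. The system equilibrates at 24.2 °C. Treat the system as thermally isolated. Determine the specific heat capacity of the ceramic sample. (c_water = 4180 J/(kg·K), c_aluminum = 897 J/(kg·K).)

c ≈ 400 J/(kg·K)

Taking heat into each body as positive, Σ m c ΔT = 0:
0.377×c×(24.2 − 174) + 0.342×4180×(24.2 − 9.53) + 0.125×897×(24.2 − 9.53) = 0
-56.47 c = -22617
c = -22617/-56.47 ≈ 400.5 J/(kg·K)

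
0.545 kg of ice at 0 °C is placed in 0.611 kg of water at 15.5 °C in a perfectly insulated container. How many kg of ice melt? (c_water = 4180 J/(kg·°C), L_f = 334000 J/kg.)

Water can give up m c ΔT = 0.611×4180×15.5 = 39587 J before reaching 0 °C.
Melting all 0.545 kg of ice would need 0.545×334000 = 182030 J.
Since 39587 < 182030 J, not all the ice melts; equilibrium is at 0 °C.
m_melted×334000 = 39587  ⇒  m_melted ≈ 0.1185 kg.

m_melted ≈ 0.119 kg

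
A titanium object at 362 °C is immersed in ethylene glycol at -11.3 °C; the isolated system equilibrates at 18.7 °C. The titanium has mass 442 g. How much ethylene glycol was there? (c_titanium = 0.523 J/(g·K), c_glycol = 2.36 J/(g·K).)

m ≈ 1120 g

Heat lost by the titanium = heat gained by the glycol:
442×0.523×(362 − 18.7) = m×2.36×(18.7 − (-11.3))
70.8 m = 79359  ⇒  m ≈ 1121 g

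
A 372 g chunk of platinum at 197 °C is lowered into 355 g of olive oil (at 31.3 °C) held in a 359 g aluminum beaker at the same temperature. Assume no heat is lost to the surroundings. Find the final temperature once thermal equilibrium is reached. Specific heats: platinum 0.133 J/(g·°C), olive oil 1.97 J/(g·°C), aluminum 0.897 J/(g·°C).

T_f ≈ 39.0 °C

Energy conservation, ΣQ = 0:
372·0.133·(T − 197) + 355·1.97·(T − 31.3) + 359·0.897·(T − 31.3) = 0
(49.48 + 699.35 + 322.02) T = 49.48·197 + 699.35·31.3 + 322.02·31.3
T ≈ 38.96 °C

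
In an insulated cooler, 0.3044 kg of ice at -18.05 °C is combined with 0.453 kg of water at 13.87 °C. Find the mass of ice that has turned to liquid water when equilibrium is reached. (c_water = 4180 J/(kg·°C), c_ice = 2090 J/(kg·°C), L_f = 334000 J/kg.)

m_melted ≈ 0.0443 kg

Water can give up m c ΔT = 0.453·4180·13.87 = 26263 J before reaching 0 °C.
Warming the ice to 0 °C takes 0.3044·2090·18.05 = 11483 J, leaving 14780 J for melting.
Melting all 0.3044 kg of ice would need 0.3044·334000 = 101670 J.
14780 J < 101670 J, so only part of the ice melts and the system sits at 0 °C.
Mass melted = 14780/334000 ≈ 0.04425 kg.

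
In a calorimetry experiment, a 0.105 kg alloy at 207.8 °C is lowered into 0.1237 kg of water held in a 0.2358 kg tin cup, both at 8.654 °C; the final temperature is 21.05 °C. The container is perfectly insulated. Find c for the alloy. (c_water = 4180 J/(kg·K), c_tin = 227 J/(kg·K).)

Net heat exchanged in the isolated system is zero:
0.105×c×(21.05 − 207.8) + 0.1237×4180×(21.05 − 8.654) + 0.2358×227×(21.05 − 8.654) = 0
-19.61 c = -7073.1
c = -7073.1/-19.61 ≈ 360.7 J/(kg·K)

c ≈ 361 J/(kg·K)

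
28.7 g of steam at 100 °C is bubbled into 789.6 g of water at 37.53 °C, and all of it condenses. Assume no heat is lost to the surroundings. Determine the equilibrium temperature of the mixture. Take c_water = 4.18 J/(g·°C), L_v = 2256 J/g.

T_f ≈ 58.7 °C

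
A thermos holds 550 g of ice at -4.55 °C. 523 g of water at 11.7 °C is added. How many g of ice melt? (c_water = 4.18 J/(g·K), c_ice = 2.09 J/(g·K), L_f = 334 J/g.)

m_melted ≈ 60.9 g

Water can give up m c ΔT = 523·4.18·11.7 = 25578 J before reaching 0 °C.
Warming the ice to 0 °C takes 550·2.09·4.55 = 5230.2 J, leaving 20348 J for melting.
Melting all 550 g of ice would need 550·334 = 183700 J.
20348 J < 183700 J, so only part of the ice melts and the system sits at 0 °C.
m_melt = 20348 / L_f = 60.92 g.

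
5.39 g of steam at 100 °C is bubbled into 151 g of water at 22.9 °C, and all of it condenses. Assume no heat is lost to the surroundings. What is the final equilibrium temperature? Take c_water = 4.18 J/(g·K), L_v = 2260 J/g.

T_f ≈ 44.2 °C

Energy conservation, ΣQ = 0:
steam→water at 100 °C releases m L_v = 5.39×2260 = 12181; condensate cools 100→T: 5.39×4.18×(T − 100) = 22.53(T − 100); water warms: 151×4.18×(T − 22.9) = 631.18(T − 22.9)
653.71 T = 12181 + 2253 + 14454 = 28888
T ≈ 44.19 °C, under the boiling point, so the assumption holds.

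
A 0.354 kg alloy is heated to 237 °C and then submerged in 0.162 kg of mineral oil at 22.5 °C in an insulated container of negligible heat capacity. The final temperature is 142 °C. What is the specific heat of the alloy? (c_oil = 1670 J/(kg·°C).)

c ≈ 961 J/(kg·°C)

m_s c (T_s − T_f) = m_oil c_oil (T_f − T_0):
0.354×c×(237 − 142) = 0.162×1670×(142 − 22.5)
33.63 c = 32330  ⇒  c ≈ 961.3 J/(kg·°C)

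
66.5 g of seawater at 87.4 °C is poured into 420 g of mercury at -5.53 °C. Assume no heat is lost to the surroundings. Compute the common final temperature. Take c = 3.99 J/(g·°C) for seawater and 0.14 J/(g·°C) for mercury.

Energy conservation, ΣQ = 0:
66.5×3.99×(T − 87.4) + 420×0.14×(T − (-5.53)) = 0
(265.34 + 58.8) T = 265.34×87.4 + 58.8×(-5.53)
T = 22865 / 324.14 = 70.5 °C

T_f ≈ 70.5 °C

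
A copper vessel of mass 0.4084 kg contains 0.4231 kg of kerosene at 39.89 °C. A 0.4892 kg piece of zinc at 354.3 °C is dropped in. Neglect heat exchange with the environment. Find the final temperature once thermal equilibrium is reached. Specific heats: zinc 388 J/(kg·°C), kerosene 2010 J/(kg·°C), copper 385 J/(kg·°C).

T_f ≈ 89.7 °C

Heat gained plus heat lost sum to zero:
0.4892*388*(T − 354.3) + 0.4231*2010*(T − 39.89) + 0.4084*385*(T − 39.89) = 0
189.81(T − 354.3) + 850.43(T − 39.89) + 157.23(T − 39.89) = 0
(189.81 + 850.43 + 157.23) T = 189.81*354.3 + 850.43*39.89 + 157.23*39.89
T ≈ 89.73 °C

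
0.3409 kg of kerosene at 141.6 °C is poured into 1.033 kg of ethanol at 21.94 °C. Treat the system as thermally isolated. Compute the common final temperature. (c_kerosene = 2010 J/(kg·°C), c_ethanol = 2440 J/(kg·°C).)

Energy conservation, ΣQ = 0:
0.3409×2010×(T − 141.6) + 1.033×2440×(T − 21.94) = 0
(685.21 + 2520.5) T = 685.21×141.6 + 2520.5×21.94
T = 152326 / 3205.7 = 47.5 °C

T_f ≈ 47.5 °C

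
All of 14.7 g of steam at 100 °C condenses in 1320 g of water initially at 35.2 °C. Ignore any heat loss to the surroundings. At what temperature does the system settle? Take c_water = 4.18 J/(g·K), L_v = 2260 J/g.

Net heat exchanged in the isolated system is zero:
latent heat released on condensation: 14.7×2260 = 33222
  condensate cools 100→T: 14.7×4.18×(T − 100) = 61.45(T − 100)
  water warms: 1320×4.18×(T − 35.2) = 5517.6(T − 35.2)
5579 T = 33222 + 6144.6 + 194220 = 233586
T ≈ 41.87 °C — below 100 °C, confirming all the steam condensed.

T_f ≈ 41.9 °C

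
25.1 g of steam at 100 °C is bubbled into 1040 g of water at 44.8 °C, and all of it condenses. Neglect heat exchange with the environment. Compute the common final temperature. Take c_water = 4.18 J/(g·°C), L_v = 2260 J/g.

T_f ≈ 58.8 °C

Heat gained plus heat lost sum to zero:
condense steam: −25.1·2260 = −56726
  condensed water 100 °C→T: 104.92(T − 100)
  water warms: 1040·4.18·(T − 44.8) = 4347.2(T − 44.8)
4452.1 T = 56726 + 10492 + 194755 = 261972
T ≈ 58.84 °C — below 100 °C, confirming all the steam condensed.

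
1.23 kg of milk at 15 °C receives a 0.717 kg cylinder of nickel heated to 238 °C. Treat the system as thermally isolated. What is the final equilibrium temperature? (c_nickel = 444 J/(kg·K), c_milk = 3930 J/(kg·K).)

T_f ≈ 28.8 °C

Net heat exchanged in the isolated system is zero:
0.717×444×(T − 238) + 1.23×3930×(T − 15) = 0
318.35(T − 238) + 4833.9(T − 15) = 0
5152.2 T = 148275
T = 148275 / 5152.2 = 28.8 °C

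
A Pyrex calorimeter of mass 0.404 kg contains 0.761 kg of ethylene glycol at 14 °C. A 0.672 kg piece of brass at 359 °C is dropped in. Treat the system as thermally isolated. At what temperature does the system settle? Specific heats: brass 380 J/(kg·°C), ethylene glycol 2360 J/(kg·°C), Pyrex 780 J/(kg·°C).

T_f ≈ 51.2 °C

With ΣQ=0 the equilibrium temperature is the m·c-weighted mean:
T_f = (255.36×359 + 1796×14 + 315.12×14) / (255.36 + 1796 + 315.12)
    = 121229 / 2366.4 ≈ 51.23 °C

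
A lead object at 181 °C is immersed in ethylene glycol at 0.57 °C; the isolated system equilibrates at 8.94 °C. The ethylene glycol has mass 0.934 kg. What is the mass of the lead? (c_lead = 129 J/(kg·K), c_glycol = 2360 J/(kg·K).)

m ≈ 0.831 kg

Heat gained plus heat lost sum to zero:
m·129·(8.94 − 181) + 0.934·2360·(8.94 − 0.57) = 0
-22196 m = -18449
m = -18449/-22196 ≈ 0.8312 kg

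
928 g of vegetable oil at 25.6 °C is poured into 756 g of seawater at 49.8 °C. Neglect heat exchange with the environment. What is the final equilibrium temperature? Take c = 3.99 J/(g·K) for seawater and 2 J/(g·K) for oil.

Heat gained plus heat lost sum to zero:
756·3.99·(T − 49.8) + 928·2·(T − 25.6) = 0
3016.4(T − 49.8) + 1856(T − 25.6) = 0
(3016.4 + 1856) T = 3016.4·49.8 + 1856·25.6
T = 197732/4872.4 ≈ 40.58 °C

T_f ≈ 40.6 °C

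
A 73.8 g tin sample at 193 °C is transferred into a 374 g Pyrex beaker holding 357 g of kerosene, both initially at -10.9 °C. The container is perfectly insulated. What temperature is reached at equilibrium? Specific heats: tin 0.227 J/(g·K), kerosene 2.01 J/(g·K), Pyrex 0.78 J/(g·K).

T_f = Σ m_i c_i T_i / Σ m_i c_i:
T_f = (16.75×193 + 717.57×(-10.9) + 291.72×(-10.9)) / (16.75 + 717.57 + 291.72)
    = -7768 / 1026 ≈ -7.57 °C

T_f ≈ -7.6 °C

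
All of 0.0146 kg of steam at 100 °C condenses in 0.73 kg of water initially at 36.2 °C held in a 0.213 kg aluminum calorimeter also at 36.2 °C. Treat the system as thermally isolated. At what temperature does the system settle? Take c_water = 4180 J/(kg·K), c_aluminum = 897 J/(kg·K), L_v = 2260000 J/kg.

T_f ≈ 47.4 °C

Heat gained plus heat lost sum to zero:
condense steam: −0.0146·2260000 = −32996
  condensed water 100 °C→T: 61.03(T − 100)
  water warms: 0.73·4180·(T − 36.2) = 3051.4(T − 36.2)
  aluminum cup: 0.213·897·(T − 36.2) = 191.06(T − 36.2)
3303.5 T = 32996 + 6102.8 + 117377 = 156476
T ≈ 47.37 °C — below 100 °C, confirming all the steam condensed.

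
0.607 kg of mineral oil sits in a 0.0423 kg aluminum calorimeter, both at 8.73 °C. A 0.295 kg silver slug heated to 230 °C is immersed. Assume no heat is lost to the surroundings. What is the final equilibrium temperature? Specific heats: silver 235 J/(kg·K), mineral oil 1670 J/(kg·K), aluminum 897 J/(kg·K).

T_f is the heat-capacity-weighted average of the initial temperatures:
T_f = (69.33*230 + 1013.7*8.73 + 37.94*8.73) / (69.33 + 1013.7 + 37.94)
    = 25126 / 1121 ≈ 22.41 °C

T_f ≈ 22.4 °C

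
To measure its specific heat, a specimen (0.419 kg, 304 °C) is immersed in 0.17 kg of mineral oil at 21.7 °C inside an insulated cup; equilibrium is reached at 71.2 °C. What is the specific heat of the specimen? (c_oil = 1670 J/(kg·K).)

c ≈ 144 J/(kg·K)

Let T be the final temperature. ΣQ_i = 0:
0.419×c×(71.2 − 304) + 0.17×1670×(71.2 − 21.7) = 0
-97.54 c = -14053
c = -14053/-97.54 ≈ 144.1 J/(kg·K)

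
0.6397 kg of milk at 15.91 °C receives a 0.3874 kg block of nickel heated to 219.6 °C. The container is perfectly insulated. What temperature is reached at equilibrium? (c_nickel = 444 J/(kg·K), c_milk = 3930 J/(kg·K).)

Setting the total heat transfer to zero:
0.3874·444·(T − 219.6) + 0.6397·3930·(T − 15.91) = 0
(172.01 + 2514) T = 172.01·219.6 + 2514·15.91
T = 77771 / 2686 = 29 °C

T_f ≈ 29.0 °C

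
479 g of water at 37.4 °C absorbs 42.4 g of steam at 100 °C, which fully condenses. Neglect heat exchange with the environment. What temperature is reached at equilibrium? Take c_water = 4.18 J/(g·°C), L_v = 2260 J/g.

Conservation of energy gives ΣQ = 0:
steam→water at 100 °C releases m L_v = 42.4×2260 = 95824
  condensed water 100 °C→T: 177.23(T − 100)
  water warms: 479×4.18×(T − 37.4) = 2002.2(T − 37.4)
2179.5 T = 95824 + 17723 + 74883 = 188430
T ≈ 86.46 °C, under the boiling point, so the assumption holds.

T_f ≈ 86.5 °C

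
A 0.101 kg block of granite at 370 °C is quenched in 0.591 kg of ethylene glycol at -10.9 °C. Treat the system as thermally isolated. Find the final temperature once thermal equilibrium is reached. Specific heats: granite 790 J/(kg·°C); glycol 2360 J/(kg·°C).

T_f ≈ 9.7 °C

|Q_granite| = |Q_glycol|:
0.101×790×(370 − T) = 0.591×2360×(T − (-10.9))
79.79(370 − T) = 1394.8(T − (-10.9))
1474.5 T = 14319  ⇒  T ≈ 9.71 °C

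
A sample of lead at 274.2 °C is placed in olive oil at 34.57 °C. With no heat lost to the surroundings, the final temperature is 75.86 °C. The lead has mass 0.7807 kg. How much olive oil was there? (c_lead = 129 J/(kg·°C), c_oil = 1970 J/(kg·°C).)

m ≈ 0.246 kg

Let T be the final temperature. ΣQ_i = 0:
0.7807×129×(75.86 − 274.2) + m×1970×(75.86 − 34.57) = 0
81341 m = 19975
m = 19975/81341 ≈ 0.2456 kg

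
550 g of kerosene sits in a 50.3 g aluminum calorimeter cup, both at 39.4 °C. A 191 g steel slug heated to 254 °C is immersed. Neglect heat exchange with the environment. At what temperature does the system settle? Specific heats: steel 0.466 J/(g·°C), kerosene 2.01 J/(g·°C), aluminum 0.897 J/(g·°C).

T_f ≈ 54.8 °C

Net heat exchanged in the isolated system is zero:
191×0.466×(T − 254) + 550×2.01×(T − 39.4) + 50.3×0.897×(T − 39.4) = 0
89.01(T − 254) + 1105.5(T − 39.4) + 45.12(T − 39.4) = 0
(89.01 + 1105.5 + 45.12) T = 89.01×254 + 1105.5×39.4 + 45.12×39.4
T ≈ 54.81 °C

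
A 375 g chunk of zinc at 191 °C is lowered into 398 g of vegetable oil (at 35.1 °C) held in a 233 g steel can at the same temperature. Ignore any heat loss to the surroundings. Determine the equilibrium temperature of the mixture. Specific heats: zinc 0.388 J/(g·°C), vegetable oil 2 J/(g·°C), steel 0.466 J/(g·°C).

T_f ≈ 56.7 °C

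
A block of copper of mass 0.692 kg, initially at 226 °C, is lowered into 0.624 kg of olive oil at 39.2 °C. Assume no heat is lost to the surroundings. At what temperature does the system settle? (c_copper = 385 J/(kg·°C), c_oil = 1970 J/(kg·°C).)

T_f is the heat-capacity-weighted average of the initial temperatures:
T_f = (266.42·226 + 1229.3·39.2) / (266.42 + 1229.3)
    = 108399 / 1495.7 ≈ 72.47 °C

T_f ≈ 72.5 °C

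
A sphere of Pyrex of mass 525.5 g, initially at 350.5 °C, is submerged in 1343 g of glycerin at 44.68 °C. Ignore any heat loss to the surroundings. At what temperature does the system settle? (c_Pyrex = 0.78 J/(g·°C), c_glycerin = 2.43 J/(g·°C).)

T_f ≈ 78.8 °C

T_f is the heat-capacity-weighted average of the initial temperatures:
T_f = (409.89×350.5 + 3263.5×44.68) / (409.89 + 3263.5)
    = 289479 / 3673.4 ≈ 78.80 °C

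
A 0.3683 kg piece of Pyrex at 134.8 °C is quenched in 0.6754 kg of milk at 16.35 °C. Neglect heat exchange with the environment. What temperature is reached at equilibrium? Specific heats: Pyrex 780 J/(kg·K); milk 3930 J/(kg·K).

T_f ≈ 27.9 °C

Let T be the final temperature. ΣQ_i = 0:
0.3683×780×(T − 134.8) + 0.6754×3930×(T − 16.35) = 0
2941.6 T = 82123
T = 82123/2941.6 ≈ 27.92 °C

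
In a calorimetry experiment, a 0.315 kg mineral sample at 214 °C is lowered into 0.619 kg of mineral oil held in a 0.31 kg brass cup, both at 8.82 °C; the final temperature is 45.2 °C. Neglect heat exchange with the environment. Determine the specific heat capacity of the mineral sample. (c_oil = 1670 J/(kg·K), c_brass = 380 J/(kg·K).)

c ≈ 788 J/(kg·K)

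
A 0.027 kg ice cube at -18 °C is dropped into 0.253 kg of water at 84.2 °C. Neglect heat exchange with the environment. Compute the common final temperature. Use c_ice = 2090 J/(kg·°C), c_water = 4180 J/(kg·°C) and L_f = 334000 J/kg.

Let T be the final temperature. ΣQ_i = 0:
warm ice to 0 °C: 0.027×2090×(0 − (-18)) = 1015.7; latent heat to melt: 0.027×334000 = 9018; warm the meltwater: 112.86 T; water cools: 0.253×4180×(T − 84.2) = 1057.5(T − 84.2)
1170.4 T = 89045 − 10034 = 79011
T ≈ 67.51 °C — above 0 °C, consistent with complete melting.

T_f ≈ 67.5 °C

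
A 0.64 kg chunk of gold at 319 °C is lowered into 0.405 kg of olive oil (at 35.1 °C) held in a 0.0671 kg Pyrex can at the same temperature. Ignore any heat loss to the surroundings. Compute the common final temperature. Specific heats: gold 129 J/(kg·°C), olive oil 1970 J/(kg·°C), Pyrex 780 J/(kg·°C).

T_f ≈ 60.2 °C

Conservation of energy gives ΣQ = 0:
0.64×129×(T − 319) + 0.405×1970×(T − 35.1) + 0.0671×780×(T − 35.1) = 0
82.56(T − 319) + 797.85(T − 35.1) + 52.34(T − 35.1) = 0
(82.56 + 797.85 + 52.34) T = 82.56×319 + 797.85×35.1 + 52.34×35.1
T = 56178 / 932.75 = 60.2 °C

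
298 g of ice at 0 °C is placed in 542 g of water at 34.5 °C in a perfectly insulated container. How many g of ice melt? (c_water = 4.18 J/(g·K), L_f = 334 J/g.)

m_melted ≈ 234 g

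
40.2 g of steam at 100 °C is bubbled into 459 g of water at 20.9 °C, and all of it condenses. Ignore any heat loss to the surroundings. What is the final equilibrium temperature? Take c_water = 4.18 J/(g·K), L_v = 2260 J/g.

Conservation of energy gives ΣQ = 0:
steam→water at 100 °C releases m L_v = 40.2·2260 = 90852; condensed water 100 °C→T: 168.04(T − 100); water warms: 459·4.18·(T − 20.9) = 1918.6(T − 20.9)
2086.7 T = 90852 + 16804 + 40099 = 147755
T ≈ 70.81 °C, under the boiling point, so the assumption holds.

T_f ≈ 70.8 °C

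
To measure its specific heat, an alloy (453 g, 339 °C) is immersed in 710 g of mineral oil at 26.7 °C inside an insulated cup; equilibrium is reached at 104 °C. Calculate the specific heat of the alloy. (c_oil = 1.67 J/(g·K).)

c ≈ 0.861 J/(g·K)

m_s c (T_s − T_f) = m_oil c_oil (T_f − T_0):
453×c×(339 − 104) = 710×1.67×(104 − 26.7)
106455 c = 91655  ⇒  c ≈ 0.861 J/(g·K)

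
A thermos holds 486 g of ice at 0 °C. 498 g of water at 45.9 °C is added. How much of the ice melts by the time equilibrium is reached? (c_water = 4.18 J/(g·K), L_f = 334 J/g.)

m_melted ≈ 286 g

Water can give up m c ΔT = 498×4.18×45.9 = 95547 J before reaching 0 °C.
Fully melting the ice requires m_ice L_f = 486×334 = 162324 J.
Since 95547 < 162324 J, not all the ice melts; equilibrium is at 0 °C.
m_melted×334 = 95547  ⇒  m_melted ≈ 286.1 g.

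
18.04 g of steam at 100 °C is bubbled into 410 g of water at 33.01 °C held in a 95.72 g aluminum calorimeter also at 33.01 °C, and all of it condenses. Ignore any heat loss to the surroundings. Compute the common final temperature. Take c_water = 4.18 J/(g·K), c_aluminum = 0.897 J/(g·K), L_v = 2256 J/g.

Let T be the final temperature. ΣQ_i = 0:
steam→water at 100 °C releases m L_v = 18.04·2256 = 40698; condensed water 100 °C→T: 75.41(T − 100); original water: 1713.8(T − 33.01); cup: 85.86(T − 33.01)
1875.1 T = 40698 + 7540.7 + 59407 = 107646
T ≈ 57.41 °C — below 100 °C, confirming all the steam condensed.

T_f ≈ 57.4 °C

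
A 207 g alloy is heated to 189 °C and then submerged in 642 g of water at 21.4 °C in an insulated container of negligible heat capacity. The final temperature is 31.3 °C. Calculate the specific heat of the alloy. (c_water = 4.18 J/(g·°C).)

c ≈ 0.814 J/(g·°C)

Energy conservation, ΣQ = 0:
207·c·(31.3 − 189) + 642·4.18·(31.3 − 21.4) = 0
-32644 c = -26567
c = -26567/-32644 ≈ 0.8139 J/(g·°C)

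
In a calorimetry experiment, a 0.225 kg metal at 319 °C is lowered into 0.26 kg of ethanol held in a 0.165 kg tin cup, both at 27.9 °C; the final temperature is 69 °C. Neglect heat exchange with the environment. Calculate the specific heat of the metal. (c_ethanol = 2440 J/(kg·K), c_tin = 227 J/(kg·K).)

c ≈ 491 J/(kg·K)

Taking heat into each body as positive, Σ m c ΔT = 0:
0.225×c×(69 − 319) + 0.26×2440×(69 − 27.9) + 0.165×227×(69 − 27.9) = 0
-56.25 c = -27613
c = -27613/-56.25 ≈ 490.9 J/(kg·K)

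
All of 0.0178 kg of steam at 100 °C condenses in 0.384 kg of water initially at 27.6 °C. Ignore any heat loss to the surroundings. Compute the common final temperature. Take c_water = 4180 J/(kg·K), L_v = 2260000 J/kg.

Energy conservation, ΣQ = 0:
latent heat released on condensation: 0.0178·2260000 = 40228; condensate cools 100→T: 0.0178·4180·(T − 100) = 74.4(T − 100); original water: 1605.1(T − 27.6)
1679.5 T = 40228 + 7440.4 + 44301 = 91970
T ≈ 54.76 °C — below 100 °C, confirming all the steam condensed.

T_f ≈ 54.8 °C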